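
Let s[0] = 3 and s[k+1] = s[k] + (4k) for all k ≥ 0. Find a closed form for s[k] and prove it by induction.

Claim: s[k] = 2k^2 − 2k + 3.

Base case: s[0] = 3, and 2·0^2 − 2·0 + 3 = 3.
Assume s[r] = 2r^2 − 2r + 3.
Then s[r+1] = s[r] + (4r) = (2r^2 − 2r + 3) + (4r) = 2r^2 + 2r + 3,
and 2·(r+1)^2 − 2·(r+1) + 3 = 2r^2 + 2r + 3.
By induction, s[k] = 2k^2 − 2k + 3 for all k ≥ 0.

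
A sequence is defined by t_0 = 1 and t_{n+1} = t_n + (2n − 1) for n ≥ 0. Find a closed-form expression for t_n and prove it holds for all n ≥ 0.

Claim: t_n = n^2 − 2n + 1.

Base case: t_0 = 1, and 0^2 − 2·0 + 1 = 1.
Assume t_m = m^2 − 2m + 1.
Then t_{m+1} = t_m + (2m − 1) = (m^2 − 2m + 1) + (2m − 1) = m^2,
and (m+1)^2 − 2·(m+1) + 1 = m^2.
By induction, t_n = n^2 − 2n + 1 for all n ≥ 0.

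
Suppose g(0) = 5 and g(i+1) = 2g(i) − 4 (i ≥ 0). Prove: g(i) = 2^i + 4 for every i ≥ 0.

Base case: g(0) = 5, and 2^0 + 4 = 1 + 4 = 5.
Assume g(m) = 2^m + 4 for some m ≥ 0.
Then g(m+1) = 2g(m) − 4 = 2·(2^m + 4) − 4 = 2^{m+1} + 8 − 4 = 2^{m+1} + 4.
This completes the inductive step, so g(i) = 2^i + 4 for all i ≥ 0.

g(i) = 2^i + 4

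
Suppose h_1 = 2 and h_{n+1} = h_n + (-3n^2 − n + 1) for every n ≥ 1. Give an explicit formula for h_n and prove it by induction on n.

Claim: h_n = -n^3 + n^2 + n + 1.

Base case: h_1 = 2, and -1^3 + 1^2 + 1 + 1 = 2.
Assume h_r = -r^3 + r^2 + r + 1.
Then h_{r+1} = h_r + (-3r^2 − r + 1) = (-r^3 + r^2 + r + 1) + (-3r^2 − r + 1) = -r^3 − 2r^2 + 2,
and -(r+1)^3 + (r+1)^2 + (r+1) + 1 = -r^3 − 2r^2 + 2.
By induction, h_n = -n^3 + n^2 + n + 1 for all n ≥ 1.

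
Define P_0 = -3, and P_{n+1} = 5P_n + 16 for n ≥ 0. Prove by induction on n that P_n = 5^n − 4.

Base case: P_0 = -3, and 5^0 − 4 = 1 − 4 = -3.
Assume P_r = 5^r − 4 for some r ≥ 0.
Then P_{r+1} = 5P_r + 16 = 5·(5^r − 4) + 16 = 5^{r+1} − 20 + 16 = 5^{r+1} − 4.
This completes the inductive step, so P_n = 5^n − 4 for all n ≥ 0.

P_n = 5^n − 4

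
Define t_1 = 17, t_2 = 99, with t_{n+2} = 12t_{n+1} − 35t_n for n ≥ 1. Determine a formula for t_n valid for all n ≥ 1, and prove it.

Claim: t_n = 2·5^n + 7^n.

Base cases: t_1 = 17 and 2·5^1 + 7^1 = 17; t_2 = 99 and 2·5^2 + 7^2 = 99.
Assume t_j = 2·5^j + 7^j for all 1 ≤ j ≤ k, where k ≥ 2.
Then t_{k+1} = 12t_k − 35t_{k−1} = 12·(2·5^k + 7^k) − 35·(2·5^{k−1} + 7^{k−1}) = 2·(12·5 − 35)5^{k−1} + (12·7 − 35)7^{k−1} = 50·5^{k−1} + 49·7^{k−1} = 2·5^{k+1} + 7^{k+1}.
This completes the inductive step, so t_n = 2·5^n + 7^n for all n ≥ 1.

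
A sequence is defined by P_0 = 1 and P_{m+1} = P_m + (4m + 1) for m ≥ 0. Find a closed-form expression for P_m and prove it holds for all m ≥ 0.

Claim: P_m = 2m^2 − m + 1.

Base case: P_0 = 1, and 2·0^2 − 0 + 1 = 1.
Assume P_k = 2k^2 − k + 1.
Then P_{k+1} = P_k + (4k + 1) = (2k^2 − k + 1) + (4k + 1) = 2k^2 + 3k + 2,
and 2·(k+1)^2 − (k+1) + 1 = 2k^2 + 3k + 2.
Hence P_m = 2m^2 − m + 1 for every m ≥ 0, by induction.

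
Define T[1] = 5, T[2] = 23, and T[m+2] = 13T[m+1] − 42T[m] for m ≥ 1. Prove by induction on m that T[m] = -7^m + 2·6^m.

Base cases: T[1] = 5 and -7^1 + 2·6^1 = 5; T[2] = 23 and -7^2 + 2·6^2 = 23.
Assume T[i] = -7^i + 2·6^i for all 1 ≤ i ≤ j, where j ≥ 2.
Then T[j+1] = 13T[j] − 42T[j−1] = 13·(-7^j + 2·6^j) − 42·(-7^{j−1} + 2·6^{j−1}) = -(13·7 − 42)7^{j−1} + 2·(13·6 − 42)6^{j−1} = -49·7^{j−1} + 72·6^{j−1} = -7^{j+1} + 2·6^{j+1}.
So the formula holds for j+1, and by strong induction T[m] = -7^m + 2·6^m for all m ≥ 1.

T[m] = -7^m + 2·6^m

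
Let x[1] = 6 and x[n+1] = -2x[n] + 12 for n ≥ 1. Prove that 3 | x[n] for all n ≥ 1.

Base case: x[1] = 6 = 3·2, so 3 | x[1].
Assume 3 | x[r], so x[r] = 3t for some integer t.
Then x[r+1] = -2x[r] + 12 = -2·(3t) + 12 = 3(-2t + 4), so 3 | x[r+1].
So the property holds for r+1, and by induction 3 | x[n] for all n ≥ 1.

3 | x[n]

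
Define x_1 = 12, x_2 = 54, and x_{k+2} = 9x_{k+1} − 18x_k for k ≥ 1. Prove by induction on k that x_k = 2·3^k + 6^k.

Base cases: x_1 = 12 and 2·3^1 + 6^1 = 12; x_2 = 54 and 2·3^2 + 6^2 = 54.
Assume x_j = 2·3^j + 6^j for all 1 ≤ j ≤ m, where m ≥ 2.
Then x_{m+1} = 9x_m − 18x_{m−1} = 9·(2·3^m + 6^m) − 18·(2·3^{m−1} + 6^{m−1}) = 2·(9·3 − 18)3^{m−1} + (9·6 − 18)6^{m−1} = 18·3^{m−1} + 36·6^{m−1} = 2·3^{m+1} + 6^{m+1}.
Hence x_k = 2·3^k + 6^k for every k ≥ 1, by strong induction.

x_k = 2·3^k + 6^k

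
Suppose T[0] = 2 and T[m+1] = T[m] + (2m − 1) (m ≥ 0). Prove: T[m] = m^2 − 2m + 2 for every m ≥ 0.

Base case: T[0] = 2, and 0^2 − 2·0 + 2 = 2.
Assume T[k] = k^2 − 2k + 2.
Then T[k+1] = T[k] + (2k − 1) = (k^2 − 2k + 2) + (2k − 1) = k^2 + 1,
and (k+1)^2 − 2·(k+1) + 2 = k^2 + 1.
This completes the inductive step, so T[m] = m^2 − 2m + 2 for all m ≥ 0.

T[m] = m^2 − 2m + 2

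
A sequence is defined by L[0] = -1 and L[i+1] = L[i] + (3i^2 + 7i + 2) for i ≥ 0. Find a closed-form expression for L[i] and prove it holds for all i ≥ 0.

Claim: L[i] = i^3 + 2i^2 − i − 1.

Base case: L[0] = -1, and 0^3 + 2·0^2 − 0 − 1 = -1.
Assume L[k] = k^3 + 2k^2 − k − 1.
Then L[k+1] = L[k] + (3k^2 + 7k + 2) = (k^3 + 2k^2 − k − 1) + (3k^2 + 7k + 2) = k^3 + 5k^2 + 6k + 1,
and (k+1)^3 + 2·(k+1)^2 − (k+1) − 1 = k^3 + 5k^2 + 6k + 1.
This completes the inductive step, so L[i] = i^3 + 2i^2 − i − 1 for all i ≥ 0.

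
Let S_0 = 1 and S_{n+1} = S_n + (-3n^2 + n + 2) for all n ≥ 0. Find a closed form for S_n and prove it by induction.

Claim: S_n = -n^3 + 2n^2 + n + 1.

Base case: S_0 = 1, and -0^3 + 2·0^2 + 0 + 1 = 1.
Assume S_j = -j^3 + 2j^2 + j + 1.
Then S_{j+1} = S_j + (-3j^2 + j + 2) = (-j^3 + 2j^2 + j + 1) + (-3j^2 + j + 2) = -j^3 − j^2 + 2j + 3,
and -(j+1)^3 + 2·(j+1)^2 + (j+1) + 1 = -j^3 − j^2 + 2j + 3.
By induction, S_n = -n^3 + 2n^2 + n + 1 for all n ≥ 0.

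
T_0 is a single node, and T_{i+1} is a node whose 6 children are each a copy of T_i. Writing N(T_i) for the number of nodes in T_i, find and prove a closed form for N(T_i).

Claim: N(T_i) = (6^{i+1} − 1)/5.

Base case: N(T_0) = 1, and (6^{0+1} − 1)/5 = 1.
Assume N(T_m) = (6^{m+1} − 1)/5.
Then N(T_{m+1}) = 1 + 6N(T_m) = 1 + 6·(6^{m+1} − 1)/5 = 1 + (6^{m+2} − 6)/5 = (5 + 6^{m+2} − 6)/5 = (6^{m+2} − 1)/5.
So the formula holds for m+1, and by induction N(T_i) = (6^{i+1} − 1)/5 for all i ≥ 0.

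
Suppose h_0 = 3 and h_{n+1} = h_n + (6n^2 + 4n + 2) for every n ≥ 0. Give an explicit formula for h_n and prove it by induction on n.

Claim: h_n = 2n^3 − n^2 + n + 3.

Base case: h_0 = 3, and 2·0^3 − 0^2 + 0 + 3 = 3.
Assume h_r = 2r^3 − r^2 + r + 3.
Then h_{r+1} = h_r + (6r^2 + 4r + 2) = (2r^3 − r^2 + r + 3) + (6r^2 + 4r + 2) = 2r^3 + 5r^2 + 5r + 5,
and 2·(r+1)^3 − (r+1)^2 + (r+1) + 3 = 2r^3 + 5r^2 + 5r + 5.
By induction, h_n = 2n^3 − n^2 + n + 3 for all n ≥ 0.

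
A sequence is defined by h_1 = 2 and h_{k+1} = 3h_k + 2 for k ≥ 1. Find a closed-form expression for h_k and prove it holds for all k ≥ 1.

Claim: h_k = 3^k − 1.

Base case: h_1 = 2, and 3^1 − 1 = 3 − 1 = 2.
Assume h_j = 3^j − 1 for some j ≥ 1.
Then h_{j+1} = 3h_j + 2 = 3·(3^j − 1) + 2 = 3^{j+1} − 3 + 2 = 3^{j+1} − 1.
So the formula holds for j+1, and by induction h_k = 3^k − 1 for all k ≥ 1.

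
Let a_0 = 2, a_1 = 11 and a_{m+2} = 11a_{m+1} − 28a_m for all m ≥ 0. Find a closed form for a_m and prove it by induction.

Claim: a_m = 4^m + 7^m.

Base cases: a_0 = 2 and 4^0 + 7^0 = 2; a_1 = 11 and 4^1 + 7^1 = 11.
Assume a_j = 4^j + 7^j for all 0 ≤ j ≤ r, where r ≥ 1.
Then a_{r+1} = 11a_r − 28a_{r−1} = 11·(4^r + 7^r) − 28·(4^{r−1} + 7^{r−1}) = (11·4 − 28)4^{r−1} + (11·7 − 28)7^{r−1} = 16·4^{r−1} + 49·7^{r−1} = 4^{r+1} + 7^{r+1}.
So the formula holds for r+1, and by strong induction a_m = 4^m + 7^m for all m ≥ 0.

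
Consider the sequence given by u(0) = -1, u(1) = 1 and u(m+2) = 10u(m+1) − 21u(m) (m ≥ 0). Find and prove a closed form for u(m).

Claim: u(m) = 7^m − 2·3^m.

Base cases: u(0) = -1 and 7^0 − 2·3^0 = -1; u(1) = 1 and 7^1 − 2·3^1 = 1.
Assume u(j) = 7^j − 2·3^j for all 0 ≤ j ≤ r, where r ≥ 1.
Then u(r+1) = 10u(r) − 21u(r−1) = 10·(7^r − 2·3^r) − 21·(7^{r−1} − 2·3^{r−1}) = (10·7 − 21)7^{r−1} − 2·(10·3 − 21)3^{r−1} = 49·7^{r−1} − 18·3^{r−1} = 7^{r+1} − 2·3^{r+1}.
By strong induction, u(m) = 7^m − 2·3^m for all m ≥ 0.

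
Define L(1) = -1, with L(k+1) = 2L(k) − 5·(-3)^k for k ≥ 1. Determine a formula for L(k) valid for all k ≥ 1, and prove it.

Claim: L(k) = 2^k + (-3)^k.

Base case: L(1) = -1, and 2^1 + (-3)^1 = 2 − 3 = -1.
Assume L(m) = 2^m + (-3)^m for some m ≥ 1.
Then L(m+1) = 2L(m) − 5·(-3)^m = 2·(2^m + (-3)^m) − 5·(-3)^m = 2^{m+1} + 2·(-3)^m − 5·(-3)^m = 2^{m+1} − 3·(-3)^m = 2^{m+1} + (-3)^{m+1}.
By induction, L(k) = 2^k + (-3)^k for all k ≥ 1.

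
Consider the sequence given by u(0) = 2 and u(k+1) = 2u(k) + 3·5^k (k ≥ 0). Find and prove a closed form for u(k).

Claim: u(k) = 2^k + 5^k.

Base case: u(0) = 2, and 2^0 + 5^0 = 1 + 1 = 2.
Assume u(m) = 2^m + 5^m for some m ≥ 0.
Then u(m+1) = 2u(m) + 3·5^m = 2·(2^m + 5^m) + 3·5^m = 2^{m+1} + 2·5^m + 3·5^m = 2^{m+1} + 5·5^m = 2^{m+1} + 5^{m+1}.
This completes the inductive step, so u(k) = 2^k + 5^k for all k ≥ 0.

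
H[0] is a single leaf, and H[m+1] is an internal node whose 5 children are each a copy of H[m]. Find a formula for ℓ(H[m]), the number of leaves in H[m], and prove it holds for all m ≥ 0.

Claim: ℓ(H[m]) = 5^m.

Base case: ℓ(H[0]) = 1, and 5^0 = 1.
Assume ℓ(H[k]) = 5^k.
Then ℓ(H[k+1]) = 5·ℓ(H[k]) = 5·5^k = 5^{k+1}.
This completes the inductive step, so ℓ(H[m]) = 5^m for all m ≥ 0.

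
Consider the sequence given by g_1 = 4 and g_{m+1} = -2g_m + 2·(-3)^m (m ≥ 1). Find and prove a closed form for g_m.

Claim: g_m = (-2)^m − 2·(-3)^m.

Base case: g_1 = 4, and (-2)^1 − 2·(-3)^1 = -2 + 6 = 4.
Assume g_j = (-2)^j − 2·(-3)^j for some j ≥ 1.
Then g_{j+1} = -2g_j + 2·(-3)^j = -2·((-2)^j − 2·(-3)^j) + 2·(-3)^j = (-2)^{j+1} + 4·(-3)^j + 2·(-3)^j = (-2)^{j+1} + 6·(-3)^j = (-2)^{j+1} − 2·(-3)^{j+1}.
This completes the inductive step, so g_m = (-2)^m − 2·(-3)^m for all m ≥ 1.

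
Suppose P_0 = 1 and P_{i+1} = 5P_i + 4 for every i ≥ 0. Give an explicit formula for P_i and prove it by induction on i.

Claim: P_i = 2·5^i − 1.

Base case: P_0 = 1, and 2·5^0 − 1 = 2 − 1 = 1.
Assume P_m = 2·5^m − 1 for some m ≥ 0.
Then P_{m+1} = 5P_m + 4 = 5·(2·5^m − 1) + 4 = 10·5^m − 5 + 4 = 2·5^{m+1} − 1.
By induction, P_i = 2·5^i − 1 for all i ≥ 0.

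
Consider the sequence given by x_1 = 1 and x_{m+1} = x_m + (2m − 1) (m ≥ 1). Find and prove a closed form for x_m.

Claim: x_m = m^2 − 2m + 2.

Base case: x_1 = 1, and 1^2 − 2·1 + 2 = 1.
Assume x_k = k^2 − 2k + 2.
Then x_{k+1} = x_k + (2k − 1) = (k^2 − 2k + 2) + (2k − 1) = k^2 + 1,
and (k+1)^2 − 2·(k+1) + 2 = k^2 + 1.
Hence x_m = m^2 − 2m + 2 for every m ≥ 1, by induction.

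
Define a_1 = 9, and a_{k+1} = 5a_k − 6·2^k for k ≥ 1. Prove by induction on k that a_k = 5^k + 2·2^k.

Base case: a_1 = 9, and 5^1 + 2·2^1 = 5 + 4 = 9.
Assume a_j = 5^j + 2·2^j for some j ≥ 1.
Then a_{j+1} = 5a_j − 6·2^j = 5·(5^j + 2·2^j) − 6·2^j = 5^{j+1} + 10·2^j − 6·2^j = 5^{j+1} + 4·2^j = 5^{j+1} + 2·2^{j+1}.
By induction, a_k = 5^k + 2·2^k for all k ≥ 1.

a_k = 5^k + 2·2^k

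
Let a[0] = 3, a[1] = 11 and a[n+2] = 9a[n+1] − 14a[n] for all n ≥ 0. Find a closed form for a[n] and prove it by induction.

Claim: a[n] = 7^n + 2·2^n.

Base cases: a[0] = 3 and 7^0 + 2·2^0 = 3; a[1] = 11 and 7^1 + 2·2^1 = 11.
Assume a[j] = 7^j + 2·2^j for all 0 ≤ j ≤ m, where m ≥ 1.
Then a[m+1] = 9a[m] − 14a[m−1] = 9·(7^m + 2·2^m) − 14·(7^{m−1} + 2·2^{m−1}) = (9·7 − 14)7^{m−1} + 2·(9·2 − 14)2^{m−1} = 49·7^{m−1} + 8·2^{m−1} = 7^{m+1} + 2·2^{m+1}.
So the formula holds for m+1, and by strong induction a[n] = 7^n + 2·2^n for all n ≥ 0.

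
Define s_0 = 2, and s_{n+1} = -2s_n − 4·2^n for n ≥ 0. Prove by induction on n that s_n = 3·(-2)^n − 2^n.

Base case: s_0 = 2, and 3·(-2)^0 − 2^0 = 3 − 1 = 2.
Assume s_k = 3·(-2)^k − 2^k for some k ≥ 0.
Then s_{k+1} = -2s_k − 4·2^k = -2·(3·(-2)^k − 2^k) − 4·2^k = 3·(-2)^{k+1} + 2·2^k − 4·2^k = 3·(-2)^{k+1} − 2·2^k = 3·(-2)^{k+1} − 2^{k+1}.
So the formula holds for k+1, and by induction s_n = 3·(-2)^n − 2^n for all n ≥ 0.

s_n = 3·(-2)^n − 2^n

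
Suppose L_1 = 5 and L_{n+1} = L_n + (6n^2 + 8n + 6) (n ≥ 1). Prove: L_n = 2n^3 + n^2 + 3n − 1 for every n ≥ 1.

Base case: L_1 = 5, and 2·1^3 + 1^2 + 3·1 − 1 = 5.
Assume L_m = 2m^3 + m^2 + 3m − 1.
Then L_{m+1} = L_m + (6m^2 + 8m + 6) = (2m^3 + m^2 + 3m − 1) + (6m^2 + 8m + 6) = 2m^3 + 7m^2 + 11m + 5,
and 2·(m+1)^3 + (m+1)^2 + 3·(m+1) − 1 = 2m^3 + 7m^2 + 11m + 5.
Hence L_n = 2n^3 + n^2 + 3n − 1 for every n ≥ 1, by induction.

L_n = 2n^3 + n^2 + 3n − 1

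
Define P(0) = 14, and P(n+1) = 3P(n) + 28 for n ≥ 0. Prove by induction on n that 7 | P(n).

Base case: P(0) = 14 = 7·2, so 7 | P(0).
Assume 7 | P(k), so P(k) = 7t for some integer t.
Then P(k+1) = 3P(k) + 28 = 3·(7t) + 28 = 7(3t + 4), so 7 | P(k+1).
So the property holds for k+1, and by induction 7 | P(n) for all n ≥ 0.

7 | P(n)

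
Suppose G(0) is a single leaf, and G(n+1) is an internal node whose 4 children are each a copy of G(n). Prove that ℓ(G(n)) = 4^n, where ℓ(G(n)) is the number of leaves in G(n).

Base case: ℓ(G(0)) = 1, and 4^0 = 1.
Assume ℓ(G(m)) = 4^m.
Then ℓ(G(m+1)) = 4·ℓ(G(m)) = 4·4^m = 4^{m+1}.
Hence ℓ(G(n)) = 4^n for every n ≥ 0, by induction.

ℓ(G(n)) = 4^n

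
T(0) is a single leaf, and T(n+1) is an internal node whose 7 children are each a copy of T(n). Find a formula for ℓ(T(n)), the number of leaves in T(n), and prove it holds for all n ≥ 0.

Claim: ℓ(T(n)) = 7^n.

Base case: ℓ(T(0)) = 1, and 7^0 = 1.
Assume ℓ(T(r)) = 7^r.
Then ℓ(T(r+1)) = 7·ℓ(T(r)) = 7·7^r = 7^{r+1}.
Hence ℓ(T(n)) = 7^n for every n ≥ 0, by induction.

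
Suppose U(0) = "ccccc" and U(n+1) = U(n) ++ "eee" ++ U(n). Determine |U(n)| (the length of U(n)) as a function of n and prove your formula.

Claim: |U(n)| = 2^{n+3} − 3.

Base case: |U(0)| = 5, and 2^{0+3} − 3 = 5.
Assume |U(k)| = 2^{k+3} − 3.
Then |U(k+1)| = |U(k)| + 3 + |U(k)| = 2|U(k)| + 3 = 2(2^{k+3} − 3) + 3 = 2^{k+1+3} − 6 + 3 = 2^{k+1+3} − 3.
By induction, |U(n)| = 2^{n+3} − 3 for all n ≥ 0.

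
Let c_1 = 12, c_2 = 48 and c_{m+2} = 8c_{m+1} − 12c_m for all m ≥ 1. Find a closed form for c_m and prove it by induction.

Claim: c_m = 3·2^m + 6^m.

Base cases: c_1 = 12 and 3·2^1 + 6^1 = 12; c_2 = 48 and 3·2^2 + 6^2 = 48.
Assume c_j = 3·2^j + 6^j for all 1 ≤ j ≤ r, where r ≥ 2.
Then c_{r+1} = 8c_r − 12c_{r−1} = 8·(3·2^r + 6^r) − 12·(3·2^{r−1} + 6^{r−1}) = 3·(8·2 − 12)2^{r−1} + (8·6 − 12)6^{r−1} = 12·2^{r−1} + 36·6^{r−1} = 3·2^{r+1} + 6^{r+1}.
Hence c_m = 3·2^m + 6^m for every m ≥ 1, by strong induction.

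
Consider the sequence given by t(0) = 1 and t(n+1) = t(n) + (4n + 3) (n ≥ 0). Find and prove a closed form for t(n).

Claim: t(n) = 2n^2 + n + 1.

Base case: t(0) = 1, and 2·0^2 + 0 + 1 = 1.
Assume t(j) = 2j^2 + j + 1.
Then t(j+1) = t(j) + (4j + 3) = (2j^2 + j + 1) + (4j + 3) = 2j^2 + 5j + 4,
and 2·(j+1)^2 + (j+1) + 1 = 2j^2 + 5j + 4.
Hence t(n) = 2n^2 + n + 1 for every n ≥ 0, by induction.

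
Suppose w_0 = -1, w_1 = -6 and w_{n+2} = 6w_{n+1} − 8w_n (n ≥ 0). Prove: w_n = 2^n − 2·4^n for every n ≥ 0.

Base cases: w_0 = -1 and 2^0 − 2·4^0 = -1; w_1 = -6 and 2^1 − 2·4^1 = -6.
Assume w_j = 2^j − 2·4^j for all 0 ≤ j ≤ r, where r ≥ 1.
Then w_{r+1} = 6w_r − 8w_{r−1} = 6·(2^r − 2·4^r) − 8·(2^{r−1} − 2·4^{r−1}) = (6·2 − 8)2^{r−1} − 2·(6·4 − 8)4^{r−1} = 4·2^{r−1} − 32·4^{r−1} = 2^{r+1} − 2·4^{r+1}.
So the formula holds for r+1, and by strong induction w_n = 2^n − 2·4^n for all n ≥ 0.

w_n = 2^n − 2·4^n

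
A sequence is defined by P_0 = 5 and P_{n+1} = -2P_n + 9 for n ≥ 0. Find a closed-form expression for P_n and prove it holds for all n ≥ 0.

Claim: P_n = 2·(-2)^n + 3.

Base case: P_0 = 5, and 2·(-2)^0 + 3 = 2 + 3 = 5.
Assume P_k = 2·(-2)^k + 3 for some k ≥ 0.
Then P_{k+1} = -2P_k + 9 = -2·(2·(-2)^k + 3) + 9 = -4·(-2)^k − 6 + 9 = 2·(-2)^{k+1} + 3.
This completes the inductive step, so P_n = 2·(-2)^n + 3 for all n ≥ 0.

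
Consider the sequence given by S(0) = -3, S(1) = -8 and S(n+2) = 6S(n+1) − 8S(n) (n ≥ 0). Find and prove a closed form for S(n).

Claim: S(n) = -4^n − 2·2^n.

Base cases: S(0) = -3 and -4^0 − 2·2^0 = -3; S(1) = -8 and -4^1 − 2·2^1 = -8.
Assume S(j) = -4^j − 2·2^j for all 0 ≤ j ≤ r, where r ≥ 1.
Then S(r+1) = 6S(r) − 8S(r−1) = 6·(-4^r − 2·2^r) − 8·(-4^{r−1} − 2·2^{r−1}) = -(6·4 − 8)4^{r−1} − 2·(6·2 − 8)2^{r−1} = -16·4^{r−1} − 8·2^{r−1} = -4^{r+1} − 2·2^{r+1}.
Hence S(n) = -4^n − 2·2^n for every n ≥ 0, by strong induction.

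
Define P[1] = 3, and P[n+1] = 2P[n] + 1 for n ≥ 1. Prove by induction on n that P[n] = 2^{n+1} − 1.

Base case: P[1] = 3, and 2^{1+1} − 1 = 4 − 1 = 3.
Assume P[m] = 2^{m+1} − 1 for some m ≥ 1.
Then P[m+1] = 2P[m] + 1 = 2·(2^{m+1} − 1) + 1 = 2^{m+2} − 2 + 1 = 2^{m+2} − 1.
This completes the inductive step, so P[n] = 2^{n+1} − 1 for all n ≥ 1.

P[n] = 2^{n+1} − 1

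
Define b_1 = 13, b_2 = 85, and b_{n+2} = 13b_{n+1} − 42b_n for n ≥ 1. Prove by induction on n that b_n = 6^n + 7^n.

Base cases: b_1 = 13 and 6^1 + 7^1 = 13; b_2 = 85 and 6^2 + 7^2 = 85.
Assume b_i = 6^i + 7^i for all 1 ≤ i ≤ j, where j ≥ 2.
Then b_{j+1} = 13b_j − 42b_{j−1} = 13·(6^j + 7^j) − 42·(6^{j−1} + 7^{j−1}) = (13·6 − 42)6^{j−1} + (13·7 − 42)7^{j−1} = 36·6^{j−1} + 49·7^{j−1} = 6^{j+1} + 7^{j+1}.
So the formula holds for j+1, and by strong induction b_n = 6^n + 7^n for all n ≥ 1.

b_n = 6^n + 7^n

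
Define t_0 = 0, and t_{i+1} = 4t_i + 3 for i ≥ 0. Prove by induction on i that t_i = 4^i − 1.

Base case: t_0 = 0, and 4^0 − 1 = 1 − 1 = 0.
Assume t_r = 4^r − 1 for some r ≥ 0.
Then t_{r+1} = 4t_r + 3 = 4·(4^r − 1) + 3 = 4^{r+1} − 4 + 3 = 4^{r+1} − 1.
This completes the inductive step, so t_i = 4^i − 1 for all i ≥ 0.

t_i = 4^i − 1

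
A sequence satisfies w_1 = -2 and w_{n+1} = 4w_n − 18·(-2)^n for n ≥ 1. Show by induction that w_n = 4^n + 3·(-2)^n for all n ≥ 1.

Base case: w_1 = -2, and 4^1 + 3·(-2)^1 = 4 − 6 = -2.
Assume w_m = 4^m + 3·(-2)^m for some m ≥ 1.
Then w_{m+1} = 4w_m − 18·(-2)^m = 4·(4^m + 3·(-2)^m) − 18·(-2)^m = 4^{m+1} + 12·(-2)^m − 18·(-2)^m = 4^{m+1} − 6·(-2)^m = 4^{m+1} + 3·(-2)^{m+1}.
Hence w_n = 4^n + 3·(-2)^n for every n ≥ 1, by induction.

w_n = 4^n + 3·(-2)^n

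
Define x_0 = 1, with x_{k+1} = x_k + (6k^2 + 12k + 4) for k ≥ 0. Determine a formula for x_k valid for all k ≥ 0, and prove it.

Claim: x_k = 2k^3 + 3k^2 − k + 1.

Base case: x_0 = 1, and 2·0^3 + 3·0^2 − 0 + 1 = 1.
Assume x_j = 2j^3 + 3j^2 − j + 1.
Then x_{j+1} = x_j + (6j^2 + 12j + 4) = (2j^3 + 3j^2 − j + 1) + (6j^2 + 12j + 4) = 2j^3 + 9j^2 + 11j + 5,
and 2·(j+1)^3 + 3·(j+1)^2 − (j+1) + 1 = 2j^3 + 9j^2 + 11j + 5.
Hence x_k = 2k^3 + 3k^2 − k + 1 for every k ≥ 0, by induction.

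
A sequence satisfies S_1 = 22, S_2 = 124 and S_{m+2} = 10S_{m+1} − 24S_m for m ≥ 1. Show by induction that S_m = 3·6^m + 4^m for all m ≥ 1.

Base cases: S_1 = 22 and 3·6^1 + 4^1 = 22; S_2 = 124 and 3·6^2 + 4^2 = 124.
Assume S_j = 3·6^j + 4^j for all 1 ≤ j ≤ r, where r ≥ 2.
Then S_{r+1} = 10S_r − 24S_{r−1} = 10·(3·6^r + 4^r) − 24·(3·6^{r−1} + 4^{r−1}) = 3·(10·6 − 24)6^{r−1} + (10·4 − 24)4^{r−1} = 108·6^{r−1} + 16·4^{r−1} = 3·6^{r+1} + 4^{r+1}.
So the formula holds for r+1, and by strong induction S_m = 3·6^m + 4^m for all m ≥ 1.

S_m = 3·6^m + 4^m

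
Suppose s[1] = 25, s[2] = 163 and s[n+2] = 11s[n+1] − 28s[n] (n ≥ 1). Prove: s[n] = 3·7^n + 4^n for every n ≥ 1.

Base cases: s[1] = 25 and 3·7^1 + 4^1 = 25; s[2] = 163 and 3·7^2 + 4^2 = 163.
Assume s[j] = 3·7^j + 4^j for all 1 ≤ j ≤ r, where r ≥ 2.
Then s[r+1] = 11s[r] − 28s[r−1] = 11·(3·7^r + 4^r) − 28·(3·7^{r−1} + 4^{r−1}) = 3·(11·7 − 28)7^{r−1} + (11·4 − 28)4^{r−1} = 147·7^{r−1} + 16·4^{r−1} = 3·7^{r+1} + 4^{r+1}.
So the formula holds for r+1, and by strong induction s[n] = 3·7^n + 4^n for all n ≥ 1.

s[n] = 3·7^n + 4^n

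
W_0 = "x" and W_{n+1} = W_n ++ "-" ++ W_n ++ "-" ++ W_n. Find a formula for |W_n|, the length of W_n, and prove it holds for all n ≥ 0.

Claim: |W_n| = 2·3^n − 1.

Base case: |W_0| = 1, and 2·3^0 − 1 = 1.
Assume |W_m| = 2·3^m − 1.
Then |W_{m+1}| = 3|W_m| + 2 = 3(2·3^m − 1) + 2 = 2·3^{m+1} − 3 + 2 = 2·3^{m+1} − 1.
By induction, |W_n| = 2·3^n − 1 for all n ≥ 0.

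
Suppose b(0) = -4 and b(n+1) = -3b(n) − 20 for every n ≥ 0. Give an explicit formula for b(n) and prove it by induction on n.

Claim: b(n) = (-3)^n − 5.

Base case: b(0) = -4, and (-3)^0 − 5 = 1 − 5 = -4.
Assume b(r) = (-3)^r − 5 for some r ≥ 0.
Then b(r+1) = -3b(r) − 20 = -3·((-3)^r − 5) − 20 = -3·(-3)^r + 15 − 20 = (-3)^{r+1} − 5.
Hence b(n) = (-3)^n − 5 for every n ≥ 0, by induction.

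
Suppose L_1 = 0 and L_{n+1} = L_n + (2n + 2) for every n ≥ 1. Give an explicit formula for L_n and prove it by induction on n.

Claim: L_n = n^2 + n − 2.

Base case: L_1 = 0, and 1^2 + 1 − 2 = 0.
Assume L_m = m^2 + m − 2.
Then L_{m+1} = L_m + (2m + 2) = (m^2 + m − 2) + (2m + 2) = m^2 + 3m,
and (m+1)^2 + (m+1) − 2 = m^2 + 3m.
This completes the inductive step, so L_n = n^2 + n − 2 for all n ≥ 1.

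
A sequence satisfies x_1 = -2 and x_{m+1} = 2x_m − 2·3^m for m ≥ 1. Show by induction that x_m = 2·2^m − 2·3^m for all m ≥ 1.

Base case: x_1 = -2, and 2·2^1 − 2·3^1 = 4 − 6 = -2.
Assume x_j = 2·2^j − 2·3^j for some j ≥ 1.
Then x_{j+1} = 2x_j − 2·3^j = 2·(2·2^j − 2·3^j) − 2·3^j = 2·2^{j+1} − 4·3^j − 2·3^j = 2·2^{j+1} − 6·3^j = 2·2^{j+1} − 2·3^{j+1}.
Hence x_m = 2·2^m − 2·3^m for every m ≥ 1, by induction.

x_m = 2·2^m − 2·3^m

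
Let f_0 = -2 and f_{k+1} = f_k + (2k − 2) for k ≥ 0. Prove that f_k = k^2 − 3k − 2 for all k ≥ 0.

Base case: f_0 = -2, and 0^2 − 3·0 − 2 = -2.
Assume f_j = j^2 − 3j − 2.
Then f_{j+1} = f_j + (2j − 2) = (j^2 − 3j − 2) + (2j − 2) = j^2 − j − 4,
and (j+1)^2 − 3·(j+1) − 2 = j^2 − j − 4.
By induction, f_k = k^2 − 3k − 2 for all k ≥ 0.

f_k = k^2 − 3k − 2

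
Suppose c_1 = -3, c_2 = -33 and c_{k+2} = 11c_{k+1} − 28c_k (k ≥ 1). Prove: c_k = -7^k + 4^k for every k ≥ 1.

Base cases: c_1 = -3 and -7^1 + 4^1 = -3; c_2 = -33 and -7^2 + 4^2 = -33.
Assume c_i = -7^i + 4^i for all 1 ≤ i ≤ j, where j ≥ 2.
Then c_{j+1} = 11c_j − 28c_{j−1} = 11·(-7^j + 4^j) − 28·(-7^{j−1} + 4^{j−1}) = -(11·7 − 28)7^{j−1} + (11·4 − 28)4^{j−1} = -49·7^{j−1} + 16·4^{j−1} = -7^{j+1} + 4^{j+1}.
By strong induction, c_k = -7^k + 4^k for all k ≥ 1.

c_k = -7^k + 4^k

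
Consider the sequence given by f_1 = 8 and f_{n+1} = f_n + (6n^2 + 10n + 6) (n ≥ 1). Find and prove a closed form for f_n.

Claim: f_n = 2n^3 + 2n^2 + 2n + 2.

Base case: f_1 = 8, and 2·1^3 + 2·1^2 + 2·1 + 2 = 8.
Assume f_k = 2k^3 + 2k^2 + 2k + 2.
Then f_{k+1} = f_k + (6k^2 + 10k + 6) = (2k^3 + 2k^2 + 2k + 2) + (6k^2 + 10k + 6) = 2k^3 + 8k^2 + 12k + 8,
and 2·(k+1)^3 + 2·(k+1)^2 + 2·(k+1) + 2 = 2k^3 + 8k^2 + 12k + 8.
This completes the inductive step, so f_n = 2n^3 + 2n^2 + 2n + 2 for all n ≥ 1.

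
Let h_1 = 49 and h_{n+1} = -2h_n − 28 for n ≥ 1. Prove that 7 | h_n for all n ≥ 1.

Base case: h_1 = 49 = 7·7, so 7 | h_1.
Assume 7 | h_j, so h_j = 7t for some integer t.
Then h_{j+1} = -2h_j − 28 = -2·(7t) − 28 = 7(-2t − 4), so 7 | h_{j+1}.
By induction, 7 | h_n for all n ≥ 1.

7 | h_n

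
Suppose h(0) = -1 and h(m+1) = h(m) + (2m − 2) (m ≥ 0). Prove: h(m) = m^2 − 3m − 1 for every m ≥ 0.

Base case: h(0) = -1, and 0^2 − 3·0 − 1 = -1.
Assume h(r) = r^2 − 3r − 1.
Then h(r+1) = h(r) + (2r − 2) = (r^2 − 3r − 1) + (2r − 2) = r^2 − r − 3,
and (r+1)^2 − 3·(r+1) − 1 = r^2 − r − 3.
By induction, h(m) = m^2 − 3m − 1 for all m ≥ 0.

h(m) = m^2 − 3m − 1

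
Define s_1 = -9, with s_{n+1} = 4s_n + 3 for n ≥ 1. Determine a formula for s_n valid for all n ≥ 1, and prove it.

Claim: s_n = -2·4^n − 1.

Base case: s_1 = -9, and -2·4^1 − 1 = -8 − 1 = -9.
Assume s_k = -2·4^k − 1 for some k ≥ 1.
Then s_{k+1} = 4s_k + 3 = 4·(-2·4^k − 1) + 3 = -8·4^k − 4 + 3 = -2·4^{k+1} − 1.
Hence s_n = -2·4^n − 1 for every n ≥ 1, by induction.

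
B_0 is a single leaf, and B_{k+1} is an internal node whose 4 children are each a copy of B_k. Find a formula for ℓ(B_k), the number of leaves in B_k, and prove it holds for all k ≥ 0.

Claim: ℓ(B_k) = 4^k.

Base case: ℓ(B_0) = 1, and 4^0 = 1.
Assume ℓ(B_m) = 4^m.
Then ℓ(B_{m+1}) = 4·ℓ(B_m) = 4·4^m = 4^{m+1}.
Hence ℓ(B_k) = 4^k for every k ≥ 0, by induction.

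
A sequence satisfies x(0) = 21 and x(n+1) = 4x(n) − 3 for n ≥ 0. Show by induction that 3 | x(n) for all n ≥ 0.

Base case: x(0) = 21 = 3·7, so 3 | x(0).
Assume 3 | x(m), so x(m) = 3t for some integer t.
Then x(m+1) = 4x(m) − 3 = 4·(3t) − 3 = 3(4t − 1), so 3 | x(m+1).
By induction, 3 | x(n) for all n ≥ 0.

3 | x(n)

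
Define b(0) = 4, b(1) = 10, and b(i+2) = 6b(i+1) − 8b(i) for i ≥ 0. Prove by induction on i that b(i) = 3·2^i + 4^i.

Base cases: b(0) = 4 and 3·2^0 + 4^0 = 4; b(1) = 10 and 3·2^1 + 4^1 = 10.
Assume b(j) = 3·2^j + 4^j for all 0 ≤ j ≤ k, where k ≥ 1.
Then b(k+1) = 6b(k) − 8b(k−1) = 6·(3·2^k + 4^k) − 8·(3·2^{k−1} + 4^{k−1}) = 3·(6·2 − 8)2^{k−1} + (6·4 − 8)4^{k−1} = 12·2^{k−1} + 16·4^{k−1} = 3·2^{k+1} + 4^{k+1}.
This completes the inductive step, so b(i) = 3·2^i + 4^i for all i ≥ 0.

b(i) = 3·2^i + 4^i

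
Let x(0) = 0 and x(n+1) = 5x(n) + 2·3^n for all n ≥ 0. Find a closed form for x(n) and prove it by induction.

Claim: x(n) = 5^n − 3^n.

Base case: x(0) = 0, and 5^0 − 3^0 = 1 − 1 = 0.
Assume x(j) = 5^j − 3^j for some j ≥ 0.
Then x(j+1) = 5x(j) + 2·3^j = 5·(5^j − 3^j) + 2·3^j = 5^{j+1} − 5·3^j + 2·3^j = 5^{j+1} − 3·3^j = 5^{j+1} − 3^{j+1}.
So the formula holds for j+1, and by induction x(n) = 5^n − 3^n for all n ≥ 0.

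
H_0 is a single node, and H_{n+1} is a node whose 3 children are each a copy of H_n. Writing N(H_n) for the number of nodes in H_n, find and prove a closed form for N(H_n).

Claim: N(H_n) = (3^{n+1} − 1)/2.

Base case: N(H_0) = 1, and (3^{0+1} − 1)/2 = 1.
Assume N(H_r) = (3^{r+1} − 1)/2.
Then N(H_{r+1}) = 1 + 3N(H_r) = 1 + 3·(3^{r+1} − 1)/2 = 1 + (3^{r+2} − 3)/2 = (2 + 3^{r+2} − 3)/2 = (3^{r+2} − 1)/2.
Hence N(H_n) = (3^{n+1} − 1)/2 for every n ≥ 0, by induction.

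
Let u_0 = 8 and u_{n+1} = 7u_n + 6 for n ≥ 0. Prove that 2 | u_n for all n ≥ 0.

Base case: u_0 = 8 = 2·4, so 2 | u_0.
Assume 2 | u_m, so u_m = 2t for some integer t.
Then u_{m+1} = 7u_m + 6 = 7·(2t) + 6 = 2(7t + 3), so 2 | u_{m+1}.
So the property holds for m+1, and by induction 2 | u_n for all n ≥ 0.

2 | u_n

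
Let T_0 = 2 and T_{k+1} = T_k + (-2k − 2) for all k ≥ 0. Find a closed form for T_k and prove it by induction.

Claim: T_k = -k^2 − k + 2.

Base case: T_0 = 2, and -0^2 − 0 + 2 = 2.
Assume T_r = -r^2 − r + 2.
Then T_{r+1} = T_r + (-2r − 2) = (-r^2 − r + 2) + (-2r − 2) = -r^2 − 3r,
and -(r+1)^2 − (r+1) + 2 = -r^2 − 3r.
Hence T_k = -k^2 − k + 2 for every k ≥ 0, by induction.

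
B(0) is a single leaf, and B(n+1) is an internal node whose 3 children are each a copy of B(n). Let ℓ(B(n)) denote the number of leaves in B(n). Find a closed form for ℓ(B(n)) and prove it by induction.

Claim: ℓ(B(n)) = 3^n.

Base case: ℓ(B(0)) = 1, and 3^0 = 1.
Assume ℓ(B(j)) = 3^j.
Then ℓ(B(j+1)) = 3·ℓ(B(j)) = 3·3^j = 3^{j+1}.
Hence ℓ(B(n)) = 3^n for every n ≥ 0, by induction.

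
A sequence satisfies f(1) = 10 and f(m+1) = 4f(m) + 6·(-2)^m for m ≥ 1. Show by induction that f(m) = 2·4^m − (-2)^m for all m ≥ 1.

Base case: f(1) = 10, and 2·4^1 − (-2)^1 = 8 + 2 = 10.
Assume f(j) = 2·4^j − (-2)^j for some j ≥ 1.
Then f(j+1) = 4f(j) + 6·(-2)^j = 4·(2·4^j − (-2)^j) + 6·(-2)^j = 2·4^{j+1} − 4·(-2)^j + 6·(-2)^j = 2·4^{j+1} + 2·(-2)^j = 2·4^{j+1} − (-2)^{j+1}.
Hence f(m) = 2·4^m − (-2)^m for every m ≥ 1, by induction.

f(m) = 2·4^m − (-2)^m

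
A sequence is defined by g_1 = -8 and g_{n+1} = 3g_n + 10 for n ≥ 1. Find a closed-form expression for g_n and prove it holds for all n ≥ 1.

Claim: g_n = -3^n − 5.

Base case: g_1 = -8, and -3^1 − 5 = -3 − 5 = -8.
Assume g_r = -3^r − 5 for some r ≥ 1.
Then g_{r+1} = 3g_r + 10 = 3·(-3^r − 5) + 10 = -3^{r+1} − 15 + 10 = -3^{r+1} − 5.
This completes the inductive step, so g_n = -3^n − 5 for all n ≥ 1.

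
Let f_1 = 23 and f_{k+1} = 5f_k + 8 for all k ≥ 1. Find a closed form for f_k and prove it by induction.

Claim: f_k = 5^{k+1} − 2.

Base case: f_1 = 23, and 5^{1+1} − 2 = 25 − 2 = 23.
Assume f_r = 5^{r+1} − 2 for some r ≥ 1.
Then f_{r+1} = 5f_r + 8 = 5·(5^{r+1} − 2) + 8 = 5^{r+2} − 10 + 8 = 5^{r+2} − 2.
By induction, f_k = 5^{k+1} − 2 for all k ≥ 1.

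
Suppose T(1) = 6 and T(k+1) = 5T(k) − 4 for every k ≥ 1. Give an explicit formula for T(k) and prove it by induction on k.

Claim: T(k) = 5^k + 1.

Base case: T(1) = 6, and 5^1 + 1 = 5 + 1 = 6.
Assume T(r) = 5^r + 1 for some r ≥ 1.
Then T(r+1) = 5T(r) − 4 = 5·(5^r + 1) − 4 = 5^{r+1} + 5 − 4 = 5^{r+1} + 1.
By induction, T(k) = 5^k + 1 for all k ≥ 1.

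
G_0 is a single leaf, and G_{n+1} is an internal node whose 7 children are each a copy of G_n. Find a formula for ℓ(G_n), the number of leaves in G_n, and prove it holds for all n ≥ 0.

Claim: ℓ(G_n) = 7^n.

Base case: ℓ(G_0) = 1, and 7^0 = 1.
Assume ℓ(G_m) = 7^m.
Then ℓ(G_{m+1}) = 7·ℓ(G_m) = 7·7^m = 7^{m+1}.
Hence ℓ(G_n) = 7^n for every n ≥ 0, by induction.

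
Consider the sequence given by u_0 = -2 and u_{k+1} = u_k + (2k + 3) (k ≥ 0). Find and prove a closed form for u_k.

Claim: u_k = k^2 + 2k − 2.

Base case: u_0 = -2, and 0^2 + 2·0 − 2 = -2.
Assume u_j = j^2 + 2j − 2.
Then u_{j+1} = u_j + (2j + 3) = (j^2 + 2j − 2) + (2j + 3) = j^2 + 4j + 1,
and (j+1)^2 + 2·(j+1) − 2 = j^2 + 4j + 1.
Hence u_k = k^2 + 2k − 2 for every k ≥ 0, by induction.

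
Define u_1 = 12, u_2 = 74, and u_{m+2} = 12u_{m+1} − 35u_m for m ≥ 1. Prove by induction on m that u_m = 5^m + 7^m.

Base cases: u_1 = 12 and 5^1 + 7^1 = 12; u_2 = 74 and 5^2 + 7^2 = 74.
Assume u_j = 5^j + 7^j for all 1 ≤ j ≤ r, where r ≥ 2.
Then u_{r+1} = 12u_r − 35u_{r−1} = 12·(5^r + 7^r) − 35·(5^{r−1} + 7^{r−1}) = (12·5 − 35)5^{r−1} + (12·7 − 35)7^{r−1} = 25·5^{r−1} + 49·7^{r−1} = 5^{r+1} + 7^{r+1}.
This completes the inductive step, so u_m = 5^m + 7^m for all m ≥ 1.

u_m = 5^m + 7^m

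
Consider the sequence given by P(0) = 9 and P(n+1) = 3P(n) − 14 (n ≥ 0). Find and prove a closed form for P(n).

Claim: P(n) = 2·3^n + 7.

Base case: P(0) = 9, and 2·3^0 + 7 = 2 + 7 = 9.
Assume P(r) = 2·3^r + 7 for some r ≥ 0.
Then P(r+1) = 3P(r) − 14 = 3·(2·3^r + 7) − 14 = 6·3^r + 21 − 14 = 2·3^{r+1} + 7.
Hence P(n) = 2·3^n + 7 for every n ≥ 0, by induction.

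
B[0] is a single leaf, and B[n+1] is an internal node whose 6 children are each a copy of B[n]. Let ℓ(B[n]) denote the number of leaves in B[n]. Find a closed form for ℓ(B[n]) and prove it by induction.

Claim: ℓ(B[n]) = 6^n.

Base case: ℓ(B[0]) = 1, and 6^0 = 1.
Assume ℓ(B[k]) = 6^k.
Then ℓ(B[k+1]) = 6·ℓ(B[k]) = 6·6^k = 6^{k+1}.
Hence ℓ(B[n]) = 6^n for every n ≥ 0, by induction.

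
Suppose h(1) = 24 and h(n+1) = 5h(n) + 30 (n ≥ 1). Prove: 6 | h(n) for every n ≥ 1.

Base case: h(1) = 24 = 6·4, so 6 | h(1).
Assume 6 | h(j), so h(j) = 6t for some integer t.
Then h(j+1) = 5h(j) + 30 = 5·(6t) + 30 = 6(5t + 5), so 6 | h(j+1).
Hence 6 | h(n) for every n ≥ 1, by induction.

6 | h(n)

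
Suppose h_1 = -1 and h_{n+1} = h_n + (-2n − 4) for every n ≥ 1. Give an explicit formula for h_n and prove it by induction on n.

Claim: h_n = -n^2 − 3n + 3.

Base case: h_1 = -1, and -1^2 − 3·1 + 3 = -1.
Assume h_k = -k^2 − 3k + 3.
Then h_{k+1} = h_k + (-2k − 4) = (-k^2 − 3k + 3) + (-2k − 4) = -k^2 − 5k − 1,
and -(k+1)^2 − 3·(k+1) + 3 = -k^2 − 5k − 1.
By induction, h_n = -n^2 − 3n + 3 for all n ≥ 1.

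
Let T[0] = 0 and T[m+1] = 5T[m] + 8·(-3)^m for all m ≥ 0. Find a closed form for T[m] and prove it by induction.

Claim: T[m] = 5^m − (-3)^m.

Base case: T[0] = 0, and 5^0 − (-3)^0 = 1 − 1 = 0.
Assume T[r] = 5^r − (-3)^r for some r ≥ 0.
Then T[r+1] = 5T[r] + 8·(-3)^r = 5·(5^r − (-3)^r) + 8·(-3)^r = 5^{r+1} − 5·(-3)^r + 8·(-3)^r = 5^{r+1} + 3·(-3)^r = 5^{r+1} − (-3)^{r+1}.
This completes the inductive step, so T[m] = 5^m − (-3)^m for all m ≥ 0.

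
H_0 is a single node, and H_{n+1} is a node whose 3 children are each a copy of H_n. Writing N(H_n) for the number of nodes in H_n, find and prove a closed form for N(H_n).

Claim: N(H_n) = (3^{n+1} − 1)/2.

Base case: N(H_0) = 1, and (3^{0+1} − 1)/2 = 1.
Assume N(H_r) = (3^{r+1} − 1)/2.
Then N(H_{r+1}) = 1 + 3N(H_r) = 1 + 3·(3^{r+1} − 1)/2 = 1 + (3^{r+2} − 3)/2 = (2 + 3^{r+2} − 3)/2 = (3^{r+2} − 1)/2.
By induction, N(H_n) = (3^{n+1} − 1)/2 for all n ≥ 0.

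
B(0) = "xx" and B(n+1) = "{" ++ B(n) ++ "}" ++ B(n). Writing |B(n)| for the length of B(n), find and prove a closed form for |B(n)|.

Claim: |B(n)| = 2^{n+2} − 2.

Base case: |B(0)| = 2, and 2^{0+2} − 2 = 2.
Assume |B(r)| = 2^{r+2} − 2.
Then |B(r+1)| = 1 + |B(r)| + 1 + |B(r)| = 2|B(r)| + 2 = 2(2^{r+2} − 2) + 2 = 2^{r+3} − 4 + 2 = 2^{r+3} − 2.
By induction, |B(n)| = 2^{n+2} − 2 for all n ≥ 0.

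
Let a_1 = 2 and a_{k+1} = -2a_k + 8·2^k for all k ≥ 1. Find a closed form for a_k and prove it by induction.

Claim: a_k = (-2)^k + 2·2^k.

Base case: a_1 = 2, and (-2)^1 + 2·2^1 = -2 + 4 = 2.
Assume a_r = (-2)^r + 2·2^r for some r ≥ 1.
Then a_{r+1} = -2a_r + 8·2^r = -2·((-2)^r + 2·2^r) + 8·2^r = (-2)^{r+1} − 4·2^r + 8·2^r = (-2)^{r+1} + 4·2^r = (-2)^{r+1} + 2·2^{r+1}.
So the formula holds for r+1, and by induction a_k = (-2)^k + 2·2^k for all k ≥ 1.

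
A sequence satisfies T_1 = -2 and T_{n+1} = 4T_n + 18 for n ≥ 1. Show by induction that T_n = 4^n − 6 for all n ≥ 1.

Base case: T_1 = -2, and 4^1 − 6 = 4 − 6 = -2.
Assume T_j = 4^j − 6 for some j ≥ 1.
Then T_{j+1} = 4T_j + 18 = 4·(4^j − 6) + 18 = 4^{j+1} − 24 + 18 = 4^{j+1} − 6.
So the formula holds for j+1, and by induction T_n = 4^n − 6 for all n ≥ 1.

T_n = 4^n − 6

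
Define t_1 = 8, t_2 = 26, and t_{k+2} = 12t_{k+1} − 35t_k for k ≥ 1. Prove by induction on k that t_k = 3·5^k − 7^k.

Base cases: t_1 = 8 and 3·5^1 − 7^1 = 8; t_2 = 26 and 3·5^2 − 7^2 = 26.
Assume t_i = 3·5^i − 7^i for all 1 ≤ i ≤ j, where j ≥ 2.
Then t_{j+1} = 12t_j − 35t_{j−1} = 12·(3·5^j − 7^j) − 35·(3·5^{j−1} − 7^{j−1}) = 3·(12·5 − 35)5^{j−1} − (12·7 − 35)7^{j−1} = 75·5^{j−1} − 49·7^{j−1} = 3·5^{j+1} − 7^{j+1}.
By strong induction, t_k = 3·5^k − 7^k for all k ≥ 1.

t_k = 3·5^k − 7^k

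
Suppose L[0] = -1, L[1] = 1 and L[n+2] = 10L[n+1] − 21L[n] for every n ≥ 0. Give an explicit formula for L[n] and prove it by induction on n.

Claim: L[n] = 7^n − 2·3^n.

Base cases: L[0] = -1 and 7^0 − 2·3^0 = -1; L[1] = 1 and 7^1 − 2·3^1 = 1.
Assume L[j] = 7^j − 2·3^j for all 0 ≤ j ≤ r, where r ≥ 1.
Then L[r+1] = 10L[r] − 21L[r−1] = 10·(7^r − 2·3^r) − 21·(7^{r−1} − 2·3^{r−1}) = (10·7 − 21)7^{r−1} − 2·(10·3 − 21)3^{r−1} = 49·7^{r−1} − 18·3^{r−1} = 7^{r+1} − 2·3^{r+1}.
By strong induction, L[n] = 7^n − 2·3^n for all n ≥ 0.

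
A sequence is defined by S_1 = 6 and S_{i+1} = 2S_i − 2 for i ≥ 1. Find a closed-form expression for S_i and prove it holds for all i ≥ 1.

Claim: S_i = 2^{i+1} + 2.

Base case: S_1 = 6, and 2^{1+1} + 2 = 4 + 2 = 6.
Assume S_m = 2^{m+1} + 2 for some m ≥ 1.
Then S_{m+1} = 2S_m − 2 = 2·(2^{m+1} + 2) − 2 = 2^{m+2} + 4 − 2 = 2^{m+2} + 2.
This completes the inductive step, so S_i = 2^{i+1} + 2 for all i ≥ 1.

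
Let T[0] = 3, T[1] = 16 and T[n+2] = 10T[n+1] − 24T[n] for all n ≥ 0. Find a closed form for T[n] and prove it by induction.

Claim: T[n] = 2·6^n + 4^n.

Base cases: T[0] = 3 and 2·6^0 + 4^0 = 3; T[1] = 16 and 2·6^1 + 4^1 = 16.
Assume T[i] = 2·6^i + 4^i for all 0 ≤ i ≤ j, where j ≥ 1.
Then T[j+1] = 10T[j] − 24T[j−1] = 10·(2·6^j + 4^j) − 24·(2·6^{j−1} + 4^{j−1}) = 2·(10·6 − 24)6^{j−1} + (10·4 − 24)4^{j−1} = 72·6^{j−1} + 16·4^{j−1} = 2·6^{j+1} + 4^{j+1}.
This completes the inductive step, so T[n] = 2·6^n + 4^n for all n ≥ 0.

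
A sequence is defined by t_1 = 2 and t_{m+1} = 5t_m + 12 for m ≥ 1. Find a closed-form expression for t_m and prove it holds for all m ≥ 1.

Claim: t_m = 5^m − 3.

Base case: t_1 = 2, and 5^1 − 3 = 5 − 3 = 2.
Assume t_r = 5^r − 3 for some r ≥ 1.
Then t_{r+1} = 5t_r + 12 = 5·(5^r − 3) + 12 = 5^{r+1} − 15 + 12 = 5^{r+1} − 3.
Hence t_m = 5^m − 3 for every m ≥ 1, by induction.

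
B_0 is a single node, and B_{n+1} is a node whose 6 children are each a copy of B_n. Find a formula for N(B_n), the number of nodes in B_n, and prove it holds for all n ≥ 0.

Claim: N(B_n) = (6^{n+1} − 1)/5.

Base case: N(B_0) = 1, and (6^{0+1} − 1)/5 = 1.
Assume N(B_k) = (6^{k+1} − 1)/5.
Then N(B_{k+1}) = 1 + 6N(B_k) = 1 + 6·(6^{k+1} − 1)/5 = 1 + (6^{k+2} − 6)/5 = (5 + 6^{k+2} − 6)/5 = (6^{k+2} − 1)/5.
So the formula holds for k+1, and by induction N(B_n) = (6^{n+1} − 1)/5 for all n ≥ 0.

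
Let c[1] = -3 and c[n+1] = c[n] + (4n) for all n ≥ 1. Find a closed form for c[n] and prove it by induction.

Claim: c[n] = 2n^2 − 2n − 3.

Base case: c[1] = -3, and 2·1^2 − 2·1 − 3 = -3.
Assume c[r] = 2r^2 − 2r − 3.
Then c[r+1] = c[r] + (4r) = (2r^2 − 2r − 3) + (4r) = 2r^2 + 2r − 3,
and 2·(r+1)^2 − 2·(r+1) − 3 = 2r^2 + 2r − 3.
This completes the inductive step, so c[n] = 2n^2 − 2n − 3 for all n ≥ 1.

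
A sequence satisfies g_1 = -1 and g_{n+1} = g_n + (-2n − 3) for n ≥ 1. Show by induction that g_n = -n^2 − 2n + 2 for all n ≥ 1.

Base case: g_1 = -1, and -1^2 − 2·1 + 2 = -1.
Assume g_j = -j^2 − 2j + 2.
Then g_{j+1} = g_j + (-2j − 3) = (-j^2 − 2j + 2) + (-2j − 3) = -j^2 − 4j − 1,
and -(j+1)^2 − 2·(j+1) + 2 = -j^2 − 4j − 1.
Hence g_n = -n^2 − 2n + 2 for every n ≥ 1, by induction.

g_n = -n^2 − 2n + 2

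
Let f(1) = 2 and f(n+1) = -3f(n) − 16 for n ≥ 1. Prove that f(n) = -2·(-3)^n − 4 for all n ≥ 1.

Base case: f(1) = 2, and -2·(-3)^1 − 4 = 6 − 4 = 2.
Assume f(k) = -2·(-3)^k − 4 for some k ≥ 1.
Then f(k+1) = -3f(k) − 16 = -3·(-2·(-3)^k − 4) − 16 = 6·(-3)^k + 12 − 16 = -2·(-3)^{k+1} − 4.
By induction, f(n) = -2·(-3)^n − 4 for all n ≥ 1.

f(n) = -2·(-3)^n − 4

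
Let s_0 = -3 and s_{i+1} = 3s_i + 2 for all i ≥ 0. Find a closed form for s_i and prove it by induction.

Claim: s_i = -2·3^i − 1.

Base case: s_0 = -3, and -2·3^0 − 1 = -2 − 1 = -3.
Assume s_r = -2·3^r − 1 for some r ≥ 0.
Then s_{r+1} = 3s_r + 2 = 3·(-2·3^r − 1) + 2 = -6·3^r − 3 + 2 = -2·3^{r+1} − 1.
So the formula holds for r+1, and by induction s_i = -2·3^i − 1 for all i ≥ 0.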